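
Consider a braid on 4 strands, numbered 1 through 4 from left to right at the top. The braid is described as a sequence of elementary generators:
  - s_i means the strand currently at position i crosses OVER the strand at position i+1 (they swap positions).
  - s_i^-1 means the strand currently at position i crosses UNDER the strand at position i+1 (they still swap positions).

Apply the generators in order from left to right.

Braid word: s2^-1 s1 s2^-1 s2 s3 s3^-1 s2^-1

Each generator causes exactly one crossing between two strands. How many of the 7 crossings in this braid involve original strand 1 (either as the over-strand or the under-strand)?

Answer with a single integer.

Answer: 4

Derivation:
Gen 1: crossing 2x3. Involves strand 1? no. Count so far: 0
Gen 2: crossing 1x3. Involves strand 1? yes. Count so far: 1
Gen 3: crossing 1x2. Involves strand 1? yes. Count so far: 2
Gen 4: crossing 2x1. Involves strand 1? yes. Count so far: 3
Gen 5: crossing 2x4. Involves strand 1? no. Count so far: 3
Gen 6: crossing 4x2. Involves strand 1? no. Count so far: 3
Gen 7: crossing 1x2. Involves strand 1? yes. Count so far: 4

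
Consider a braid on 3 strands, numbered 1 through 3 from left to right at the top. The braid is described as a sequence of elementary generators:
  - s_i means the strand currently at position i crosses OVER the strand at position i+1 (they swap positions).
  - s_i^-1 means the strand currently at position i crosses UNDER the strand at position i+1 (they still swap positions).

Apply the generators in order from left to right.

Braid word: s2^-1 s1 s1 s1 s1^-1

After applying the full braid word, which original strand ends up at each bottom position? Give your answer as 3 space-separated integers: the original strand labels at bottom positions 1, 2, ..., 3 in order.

Gen 1 (s2^-1): strand 2 crosses under strand 3. Perm now: [1 3 2]
Gen 2 (s1): strand 1 crosses over strand 3. Perm now: [3 1 2]
Gen 3 (s1): strand 3 crosses over strand 1. Perm now: [1 3 2]
Gen 4 (s1): strand 1 crosses over strand 3. Perm now: [3 1 2]
Gen 5 (s1^-1): strand 3 crosses under strand 1. Perm now: [1 3 2]

Answer: 1 3 2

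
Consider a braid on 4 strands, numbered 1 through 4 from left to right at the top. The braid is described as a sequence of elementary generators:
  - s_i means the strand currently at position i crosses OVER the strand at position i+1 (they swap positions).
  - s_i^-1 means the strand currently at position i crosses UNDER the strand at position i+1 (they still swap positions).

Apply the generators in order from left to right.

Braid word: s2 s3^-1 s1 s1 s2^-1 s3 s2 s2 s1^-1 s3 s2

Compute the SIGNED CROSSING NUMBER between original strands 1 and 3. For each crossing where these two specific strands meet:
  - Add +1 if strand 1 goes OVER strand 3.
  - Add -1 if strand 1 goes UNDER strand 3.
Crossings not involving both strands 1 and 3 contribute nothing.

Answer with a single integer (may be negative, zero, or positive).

Answer: 1

Derivation:
Gen 1: crossing 2x3. Both 1&3? no. Sum: 0
Gen 2: crossing 2x4. Both 1&3? no. Sum: 0
Gen 3: 1 over 3. Both 1&3? yes. Contrib: +1. Sum: 1
Gen 4: 3 over 1. Both 1&3? yes. Contrib: -1. Sum: 0
Gen 5: crossing 3x4. Both 1&3? no. Sum: 0
Gen 6: crossing 3x2. Both 1&3? no. Sum: 0
Gen 7: crossing 4x2. Both 1&3? no. Sum: 0
Gen 8: crossing 2x4. Both 1&3? no. Sum: 0
Gen 9: crossing 1x4. Both 1&3? no. Sum: 0
Gen 10: crossing 2x3. Both 1&3? no. Sum: 0
Gen 11: 1 over 3. Both 1&3? yes. Contrib: +1. Sum: 1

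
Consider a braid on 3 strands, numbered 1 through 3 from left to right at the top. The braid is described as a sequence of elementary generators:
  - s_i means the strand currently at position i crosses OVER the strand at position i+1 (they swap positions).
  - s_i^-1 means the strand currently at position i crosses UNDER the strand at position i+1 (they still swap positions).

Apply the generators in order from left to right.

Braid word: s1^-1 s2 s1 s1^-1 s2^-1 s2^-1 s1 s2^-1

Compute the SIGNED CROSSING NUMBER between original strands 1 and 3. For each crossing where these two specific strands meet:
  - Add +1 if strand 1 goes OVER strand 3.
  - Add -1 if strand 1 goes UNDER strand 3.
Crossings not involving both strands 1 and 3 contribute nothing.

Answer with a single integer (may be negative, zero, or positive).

Gen 1: crossing 1x2. Both 1&3? no. Sum: 0
Gen 2: 1 over 3. Both 1&3? yes. Contrib: +1. Sum: 1
Gen 3: crossing 2x3. Both 1&3? no. Sum: 1
Gen 4: crossing 3x2. Both 1&3? no. Sum: 1
Gen 5: 3 under 1. Both 1&3? yes. Contrib: +1. Sum: 2
Gen 6: 1 under 3. Both 1&3? yes. Contrib: -1. Sum: 1
Gen 7: crossing 2x3. Both 1&3? no. Sum: 1
Gen 8: crossing 2x1. Both 1&3? no. Sum: 1

Answer: 1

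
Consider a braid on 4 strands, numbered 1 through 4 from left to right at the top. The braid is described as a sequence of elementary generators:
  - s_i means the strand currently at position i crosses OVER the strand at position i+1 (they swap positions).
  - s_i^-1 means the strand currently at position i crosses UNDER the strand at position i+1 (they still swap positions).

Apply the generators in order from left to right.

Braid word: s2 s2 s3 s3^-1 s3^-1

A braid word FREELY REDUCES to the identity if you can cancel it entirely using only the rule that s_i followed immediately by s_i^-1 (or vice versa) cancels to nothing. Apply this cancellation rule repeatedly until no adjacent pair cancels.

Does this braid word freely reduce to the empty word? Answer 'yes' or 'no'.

Answer: no

Derivation:
Gen 1 (s2): push. Stack: [s2]
Gen 2 (s2): push. Stack: [s2 s2]
Gen 3 (s3): push. Stack: [s2 s2 s3]
Gen 4 (s3^-1): cancels prior s3. Stack: [s2 s2]
Gen 5 (s3^-1): push. Stack: [s2 s2 s3^-1]
Reduced word: s2 s2 s3^-1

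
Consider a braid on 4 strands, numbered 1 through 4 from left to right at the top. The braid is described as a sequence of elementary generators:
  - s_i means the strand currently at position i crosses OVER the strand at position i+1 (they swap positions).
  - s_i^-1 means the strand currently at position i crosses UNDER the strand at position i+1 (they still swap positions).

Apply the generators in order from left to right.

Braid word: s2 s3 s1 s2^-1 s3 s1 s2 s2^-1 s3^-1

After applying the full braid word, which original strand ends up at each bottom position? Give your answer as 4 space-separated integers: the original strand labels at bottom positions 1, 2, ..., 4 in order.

Gen 1 (s2): strand 2 crosses over strand 3. Perm now: [1 3 2 4]
Gen 2 (s3): strand 2 crosses over strand 4. Perm now: [1 3 4 2]
Gen 3 (s1): strand 1 crosses over strand 3. Perm now: [3 1 4 2]
Gen 4 (s2^-1): strand 1 crosses under strand 4. Perm now: [3 4 1 2]
Gen 5 (s3): strand 1 crosses over strand 2. Perm now: [3 4 2 1]
Gen 6 (s1): strand 3 crosses over strand 4. Perm now: [4 3 2 1]
Gen 7 (s2): strand 3 crosses over strand 2. Perm now: [4 2 3 1]
Gen 8 (s2^-1): strand 2 crosses under strand 3. Perm now: [4 3 2 1]
Gen 9 (s3^-1): strand 2 crosses under strand 1. Perm now: [4 3 1 2]

Answer: 4 3 1 2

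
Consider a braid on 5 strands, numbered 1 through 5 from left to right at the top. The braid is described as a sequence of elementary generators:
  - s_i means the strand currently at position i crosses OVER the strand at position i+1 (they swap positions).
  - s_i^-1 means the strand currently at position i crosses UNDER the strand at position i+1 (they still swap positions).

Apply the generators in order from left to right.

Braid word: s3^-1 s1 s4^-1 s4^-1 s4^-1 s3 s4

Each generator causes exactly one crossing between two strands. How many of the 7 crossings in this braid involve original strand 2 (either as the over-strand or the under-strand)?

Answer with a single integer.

Answer: 1

Derivation:
Gen 1: crossing 3x4. Involves strand 2? no. Count so far: 0
Gen 2: crossing 1x2. Involves strand 2? yes. Count so far: 1
Gen 3: crossing 3x5. Involves strand 2? no. Count so far: 1
Gen 4: crossing 5x3. Involves strand 2? no. Count so far: 1
Gen 5: crossing 3x5. Involves strand 2? no. Count so far: 1
Gen 6: crossing 4x5. Involves strand 2? no. Count so far: 1
Gen 7: crossing 4x3. Involves strand 2? no. Count so far: 1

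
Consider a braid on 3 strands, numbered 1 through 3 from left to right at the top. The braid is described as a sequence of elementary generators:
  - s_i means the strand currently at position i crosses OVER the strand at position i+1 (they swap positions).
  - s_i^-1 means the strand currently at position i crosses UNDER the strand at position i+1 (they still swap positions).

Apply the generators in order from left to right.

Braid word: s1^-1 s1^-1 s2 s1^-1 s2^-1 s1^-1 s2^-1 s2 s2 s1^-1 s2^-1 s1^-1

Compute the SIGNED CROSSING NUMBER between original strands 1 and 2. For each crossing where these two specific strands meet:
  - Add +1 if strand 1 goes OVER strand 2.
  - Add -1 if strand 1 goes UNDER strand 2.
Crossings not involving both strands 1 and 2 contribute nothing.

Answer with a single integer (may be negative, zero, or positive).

Gen 1: 1 under 2. Both 1&2? yes. Contrib: -1. Sum: -1
Gen 2: 2 under 1. Both 1&2? yes. Contrib: +1. Sum: 0
Gen 3: crossing 2x3. Both 1&2? no. Sum: 0
Gen 4: crossing 1x3. Both 1&2? no. Sum: 0
Gen 5: 1 under 2. Both 1&2? yes. Contrib: -1. Sum: -1
Gen 6: crossing 3x2. Both 1&2? no. Sum: -1
Gen 7: crossing 3x1. Both 1&2? no. Sum: -1
Gen 8: crossing 1x3. Both 1&2? no. Sum: -1
Gen 9: crossing 3x1. Both 1&2? no. Sum: -1
Gen 10: 2 under 1. Both 1&2? yes. Contrib: +1. Sum: 0
Gen 11: crossing 2x3. Both 1&2? no. Sum: 0
Gen 12: crossing 1x3. Both 1&2? no. Sum: 0

Answer: 0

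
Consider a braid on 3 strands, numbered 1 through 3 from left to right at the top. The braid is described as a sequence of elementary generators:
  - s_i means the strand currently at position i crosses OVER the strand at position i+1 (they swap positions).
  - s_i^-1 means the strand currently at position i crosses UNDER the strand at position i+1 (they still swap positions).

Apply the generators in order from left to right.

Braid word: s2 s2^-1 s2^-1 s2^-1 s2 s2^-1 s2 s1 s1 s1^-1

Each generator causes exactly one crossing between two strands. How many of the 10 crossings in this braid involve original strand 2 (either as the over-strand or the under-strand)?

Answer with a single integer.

Answer: 7

Derivation:
Gen 1: crossing 2x3. Involves strand 2? yes. Count so far: 1
Gen 2: crossing 3x2. Involves strand 2? yes. Count so far: 2
Gen 3: crossing 2x3. Involves strand 2? yes. Count so far: 3
Gen 4: crossing 3x2. Involves strand 2? yes. Count so far: 4
Gen 5: crossing 2x3. Involves strand 2? yes. Count so far: 5
Gen 6: crossing 3x2. Involves strand 2? yes. Count so far: 6
Gen 7: crossing 2x3. Involves strand 2? yes. Count so far: 7
Gen 8: crossing 1x3. Involves strand 2? no. Count so far: 7
Gen 9: crossing 3x1. Involves strand 2? no. Count so far: 7
Gen 10: crossing 1x3. Involves strand 2? no. Count so far: 7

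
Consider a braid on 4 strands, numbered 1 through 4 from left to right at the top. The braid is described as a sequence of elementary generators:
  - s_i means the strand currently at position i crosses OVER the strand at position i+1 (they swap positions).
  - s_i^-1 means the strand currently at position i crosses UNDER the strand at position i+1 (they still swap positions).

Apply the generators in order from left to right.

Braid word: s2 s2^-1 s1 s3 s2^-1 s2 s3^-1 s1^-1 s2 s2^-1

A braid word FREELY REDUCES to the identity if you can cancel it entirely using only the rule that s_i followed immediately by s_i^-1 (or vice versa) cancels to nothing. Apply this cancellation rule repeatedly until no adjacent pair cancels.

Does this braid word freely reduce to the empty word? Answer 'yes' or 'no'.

Gen 1 (s2): push. Stack: [s2]
Gen 2 (s2^-1): cancels prior s2. Stack: []
Gen 3 (s1): push. Stack: [s1]
Gen 4 (s3): push. Stack: [s1 s3]
Gen 5 (s2^-1): push. Stack: [s1 s3 s2^-1]
Gen 6 (s2): cancels prior s2^-1. Stack: [s1 s3]
Gen 7 (s3^-1): cancels prior s3. Stack: [s1]
Gen 8 (s1^-1): cancels prior s1. Stack: []
Gen 9 (s2): push. Stack: [s2]
Gen 10 (s2^-1): cancels prior s2. Stack: []
Reduced word: (empty)

Answer: yes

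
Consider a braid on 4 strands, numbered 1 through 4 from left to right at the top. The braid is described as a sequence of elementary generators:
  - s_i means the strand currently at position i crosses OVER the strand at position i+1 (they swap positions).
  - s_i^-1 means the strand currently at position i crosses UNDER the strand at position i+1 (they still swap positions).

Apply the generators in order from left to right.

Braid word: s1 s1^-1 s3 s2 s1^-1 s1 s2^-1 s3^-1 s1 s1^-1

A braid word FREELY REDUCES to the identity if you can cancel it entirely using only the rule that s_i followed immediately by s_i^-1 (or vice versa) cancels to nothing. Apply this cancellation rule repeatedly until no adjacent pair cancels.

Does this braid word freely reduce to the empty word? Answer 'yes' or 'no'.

Answer: yes

Derivation:
Gen 1 (s1): push. Stack: [s1]
Gen 2 (s1^-1): cancels prior s1. Stack: []
Gen 3 (s3): push. Stack: [s3]
Gen 4 (s2): push. Stack: [s3 s2]
Gen 5 (s1^-1): push. Stack: [s3 s2 s1^-1]
Gen 6 (s1): cancels prior s1^-1. Stack: [s3 s2]
Gen 7 (s2^-1): cancels prior s2. Stack: [s3]
Gen 8 (s3^-1): cancels prior s3. Stack: []
Gen 9 (s1): push. Stack: [s1]
Gen 10 (s1^-1): cancels prior s1. Stack: []
Reduced word: (empty)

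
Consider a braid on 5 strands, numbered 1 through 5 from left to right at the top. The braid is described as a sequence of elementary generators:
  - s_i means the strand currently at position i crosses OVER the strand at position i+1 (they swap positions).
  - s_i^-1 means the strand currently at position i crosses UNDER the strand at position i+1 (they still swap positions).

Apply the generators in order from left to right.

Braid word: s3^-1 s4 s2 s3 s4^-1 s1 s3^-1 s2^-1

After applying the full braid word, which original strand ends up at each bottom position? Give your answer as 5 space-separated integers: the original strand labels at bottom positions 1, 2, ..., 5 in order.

Gen 1 (s3^-1): strand 3 crosses under strand 4. Perm now: [1 2 4 3 5]
Gen 2 (s4): strand 3 crosses over strand 5. Perm now: [1 2 4 5 3]
Gen 3 (s2): strand 2 crosses over strand 4. Perm now: [1 4 2 5 3]
Gen 4 (s3): strand 2 crosses over strand 5. Perm now: [1 4 5 2 3]
Gen 5 (s4^-1): strand 2 crosses under strand 3. Perm now: [1 4 5 3 2]
Gen 6 (s1): strand 1 crosses over strand 4. Perm now: [4 1 5 3 2]
Gen 7 (s3^-1): strand 5 crosses under strand 3. Perm now: [4 1 3 5 2]
Gen 8 (s2^-1): strand 1 crosses under strand 3. Perm now: [4 3 1 5 2]

Answer: 4 3 1 5 2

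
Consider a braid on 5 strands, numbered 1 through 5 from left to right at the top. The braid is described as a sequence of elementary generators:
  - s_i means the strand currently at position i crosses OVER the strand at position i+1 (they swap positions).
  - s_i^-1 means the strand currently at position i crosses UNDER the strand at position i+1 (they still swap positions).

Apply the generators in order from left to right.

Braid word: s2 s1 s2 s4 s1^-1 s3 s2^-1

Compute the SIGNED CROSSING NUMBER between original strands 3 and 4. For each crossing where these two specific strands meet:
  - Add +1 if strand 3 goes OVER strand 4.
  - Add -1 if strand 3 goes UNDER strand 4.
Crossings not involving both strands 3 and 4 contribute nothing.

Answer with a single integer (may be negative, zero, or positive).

Gen 1: crossing 2x3. Both 3&4? no. Sum: 0
Gen 2: crossing 1x3. Both 3&4? no. Sum: 0
Gen 3: crossing 1x2. Both 3&4? no. Sum: 0
Gen 4: crossing 4x5. Both 3&4? no. Sum: 0
Gen 5: crossing 3x2. Both 3&4? no. Sum: 0
Gen 6: crossing 1x5. Both 3&4? no. Sum: 0
Gen 7: crossing 3x5. Both 3&4? no. Sum: 0

Answer: 0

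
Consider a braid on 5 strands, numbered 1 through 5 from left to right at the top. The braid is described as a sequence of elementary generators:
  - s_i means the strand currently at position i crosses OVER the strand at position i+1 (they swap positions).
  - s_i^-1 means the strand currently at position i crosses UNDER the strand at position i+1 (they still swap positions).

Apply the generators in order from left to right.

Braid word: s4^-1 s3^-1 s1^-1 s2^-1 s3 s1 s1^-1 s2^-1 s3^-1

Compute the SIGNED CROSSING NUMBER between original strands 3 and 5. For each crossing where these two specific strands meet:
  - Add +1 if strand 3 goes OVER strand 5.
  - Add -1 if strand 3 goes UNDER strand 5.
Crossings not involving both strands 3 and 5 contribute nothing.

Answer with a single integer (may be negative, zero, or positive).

Gen 1: crossing 4x5. Both 3&5? no. Sum: 0
Gen 2: 3 under 5. Both 3&5? yes. Contrib: -1. Sum: -1
Gen 3: crossing 1x2. Both 3&5? no. Sum: -1
Gen 4: crossing 1x5. Both 3&5? no. Sum: -1
Gen 5: crossing 1x3. Both 3&5? no. Sum: -1
Gen 6: crossing 2x5. Both 3&5? no. Sum: -1
Gen 7: crossing 5x2. Both 3&5? no. Sum: -1
Gen 8: 5 under 3. Both 3&5? yes. Contrib: +1. Sum: 0
Gen 9: crossing 5x1. Both 3&5? no. Sum: 0

Answer: 0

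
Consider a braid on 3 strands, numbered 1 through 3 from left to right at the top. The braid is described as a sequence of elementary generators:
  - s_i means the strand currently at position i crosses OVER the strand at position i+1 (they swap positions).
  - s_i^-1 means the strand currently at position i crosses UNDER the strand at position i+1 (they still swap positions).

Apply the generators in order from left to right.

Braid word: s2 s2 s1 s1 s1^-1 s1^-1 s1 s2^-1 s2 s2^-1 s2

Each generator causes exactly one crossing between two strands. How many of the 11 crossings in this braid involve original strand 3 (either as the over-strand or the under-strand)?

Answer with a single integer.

Answer: 6

Derivation:
Gen 1: crossing 2x3. Involves strand 3? yes. Count so far: 1
Gen 2: crossing 3x2. Involves strand 3? yes. Count so far: 2
Gen 3: crossing 1x2. Involves strand 3? no. Count so far: 2
Gen 4: crossing 2x1. Involves strand 3? no. Count so far: 2
Gen 5: crossing 1x2. Involves strand 3? no. Count so far: 2
Gen 6: crossing 2x1. Involves strand 3? no. Count so far: 2
Gen 7: crossing 1x2. Involves strand 3? no. Count so far: 2
Gen 8: crossing 1x3. Involves strand 3? yes. Count so far: 3
Gen 9: crossing 3x1. Involves strand 3? yes. Count so far: 4
Gen 10: crossing 1x3. Involves strand 3? yes. Count so far: 5
Gen 11: crossing 3x1. Involves strand 3? yes. Count so far: 6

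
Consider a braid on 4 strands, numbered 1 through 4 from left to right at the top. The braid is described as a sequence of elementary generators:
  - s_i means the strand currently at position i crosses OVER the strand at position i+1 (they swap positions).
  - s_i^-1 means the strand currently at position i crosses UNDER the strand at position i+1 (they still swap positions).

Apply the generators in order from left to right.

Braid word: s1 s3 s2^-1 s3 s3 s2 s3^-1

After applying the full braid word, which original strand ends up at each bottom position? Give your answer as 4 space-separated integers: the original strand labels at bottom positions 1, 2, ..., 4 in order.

Gen 1 (s1): strand 1 crosses over strand 2. Perm now: [2 1 3 4]
Gen 2 (s3): strand 3 crosses over strand 4. Perm now: [2 1 4 3]
Gen 3 (s2^-1): strand 1 crosses under strand 4. Perm now: [2 4 1 3]
Gen 4 (s3): strand 1 crosses over strand 3. Perm now: [2 4 3 1]
Gen 5 (s3): strand 3 crosses over strand 1. Perm now: [2 4 1 3]
Gen 6 (s2): strand 4 crosses over strand 1. Perm now: [2 1 4 3]
Gen 7 (s3^-1): strand 4 crosses under strand 3. Perm now: [2 1 3 4]

Answer: 2 1 3 4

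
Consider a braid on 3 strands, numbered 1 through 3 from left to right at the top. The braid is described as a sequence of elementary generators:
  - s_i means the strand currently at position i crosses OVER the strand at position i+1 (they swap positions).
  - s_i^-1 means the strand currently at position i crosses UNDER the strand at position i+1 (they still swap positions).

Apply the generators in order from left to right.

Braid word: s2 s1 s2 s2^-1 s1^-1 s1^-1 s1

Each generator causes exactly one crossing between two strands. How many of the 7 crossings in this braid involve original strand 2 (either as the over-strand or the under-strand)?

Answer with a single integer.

Gen 1: crossing 2x3. Involves strand 2? yes. Count so far: 1
Gen 2: crossing 1x3. Involves strand 2? no. Count so far: 1
Gen 3: crossing 1x2. Involves strand 2? yes. Count so far: 2
Gen 4: crossing 2x1. Involves strand 2? yes. Count so far: 3
Gen 5: crossing 3x1. Involves strand 2? no. Count so far: 3
Gen 6: crossing 1x3. Involves strand 2? no. Count so far: 3
Gen 7: crossing 3x1. Involves strand 2? no. Count so far: 3

Answer: 3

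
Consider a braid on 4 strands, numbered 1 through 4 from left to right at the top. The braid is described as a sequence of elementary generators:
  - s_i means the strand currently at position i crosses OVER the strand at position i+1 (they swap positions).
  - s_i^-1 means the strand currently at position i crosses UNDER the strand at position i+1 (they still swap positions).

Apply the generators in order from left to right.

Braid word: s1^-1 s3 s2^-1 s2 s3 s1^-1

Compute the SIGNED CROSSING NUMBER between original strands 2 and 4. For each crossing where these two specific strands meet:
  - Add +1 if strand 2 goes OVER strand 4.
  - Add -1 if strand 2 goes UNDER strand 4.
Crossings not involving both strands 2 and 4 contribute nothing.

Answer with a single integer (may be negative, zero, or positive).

Gen 1: crossing 1x2. Both 2&4? no. Sum: 0
Gen 2: crossing 3x4. Both 2&4? no. Sum: 0
Gen 3: crossing 1x4. Both 2&4? no. Sum: 0
Gen 4: crossing 4x1. Both 2&4? no. Sum: 0
Gen 5: crossing 4x3. Both 2&4? no. Sum: 0
Gen 6: crossing 2x1. Both 2&4? no. Sum: 0

Answer: 0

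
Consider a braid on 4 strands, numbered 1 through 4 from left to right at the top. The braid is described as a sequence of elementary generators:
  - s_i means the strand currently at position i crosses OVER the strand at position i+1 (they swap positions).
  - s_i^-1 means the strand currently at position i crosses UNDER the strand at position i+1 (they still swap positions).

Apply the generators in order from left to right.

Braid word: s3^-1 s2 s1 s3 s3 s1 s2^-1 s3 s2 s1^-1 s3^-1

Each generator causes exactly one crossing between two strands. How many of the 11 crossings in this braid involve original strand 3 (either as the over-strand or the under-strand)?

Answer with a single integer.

Answer: 6

Derivation:
Gen 1: crossing 3x4. Involves strand 3? yes. Count so far: 1
Gen 2: crossing 2x4. Involves strand 3? no. Count so far: 1
Gen 3: crossing 1x4. Involves strand 3? no. Count so far: 1
Gen 4: crossing 2x3. Involves strand 3? yes. Count so far: 2
Gen 5: crossing 3x2. Involves strand 3? yes. Count so far: 3
Gen 6: crossing 4x1. Involves strand 3? no. Count so far: 3
Gen 7: crossing 4x2. Involves strand 3? no. Count so far: 3
Gen 8: crossing 4x3. Involves strand 3? yes. Count so far: 4
Gen 9: crossing 2x3. Involves strand 3? yes. Count so far: 5
Gen 10: crossing 1x3. Involves strand 3? yes. Count so far: 6
Gen 11: crossing 2x4. Involves strand 3? no. Count so far: 6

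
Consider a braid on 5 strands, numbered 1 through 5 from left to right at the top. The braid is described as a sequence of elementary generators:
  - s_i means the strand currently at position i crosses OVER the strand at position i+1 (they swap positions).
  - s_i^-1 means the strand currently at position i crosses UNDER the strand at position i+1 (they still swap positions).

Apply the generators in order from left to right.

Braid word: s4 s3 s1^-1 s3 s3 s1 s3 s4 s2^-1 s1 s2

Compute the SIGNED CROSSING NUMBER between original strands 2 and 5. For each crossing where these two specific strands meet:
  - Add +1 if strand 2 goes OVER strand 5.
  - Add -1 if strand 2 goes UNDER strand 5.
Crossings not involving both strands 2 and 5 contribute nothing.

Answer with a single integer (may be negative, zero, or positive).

Answer: 0

Derivation:
Gen 1: crossing 4x5. Both 2&5? no. Sum: 0
Gen 2: crossing 3x5. Both 2&5? no. Sum: 0
Gen 3: crossing 1x2. Both 2&5? no. Sum: 0
Gen 4: crossing 5x3. Both 2&5? no. Sum: 0
Gen 5: crossing 3x5. Both 2&5? no. Sum: 0
Gen 6: crossing 2x1. Both 2&5? no. Sum: 0
Gen 7: crossing 5x3. Both 2&5? no. Sum: 0
Gen 8: crossing 5x4. Both 2&5? no. Sum: 0
Gen 9: crossing 2x3. Both 2&5? no. Sum: 0
Gen 10: crossing 1x3. Both 2&5? no. Sum: 0
Gen 11: crossing 1x2. Both 2&5? no. Sum: 0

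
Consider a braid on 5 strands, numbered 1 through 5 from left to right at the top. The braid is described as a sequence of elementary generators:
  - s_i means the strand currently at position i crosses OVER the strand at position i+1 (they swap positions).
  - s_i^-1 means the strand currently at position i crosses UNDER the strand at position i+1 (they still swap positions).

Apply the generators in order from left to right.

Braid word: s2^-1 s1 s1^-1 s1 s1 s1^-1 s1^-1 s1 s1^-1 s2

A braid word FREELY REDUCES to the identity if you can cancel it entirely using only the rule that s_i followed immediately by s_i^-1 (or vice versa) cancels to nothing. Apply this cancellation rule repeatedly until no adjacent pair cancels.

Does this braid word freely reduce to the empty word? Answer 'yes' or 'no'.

Gen 1 (s2^-1): push. Stack: [s2^-1]
Gen 2 (s1): push. Stack: [s2^-1 s1]
Gen 3 (s1^-1): cancels prior s1. Stack: [s2^-1]
Gen 4 (s1): push. Stack: [s2^-1 s1]
Gen 5 (s1): push. Stack: [s2^-1 s1 s1]
Gen 6 (s1^-1): cancels prior s1. Stack: [s2^-1 s1]
Gen 7 (s1^-1): cancels prior s1. Stack: [s2^-1]
Gen 8 (s1): push. Stack: [s2^-1 s1]
Gen 9 (s1^-1): cancels prior s1. Stack: [s2^-1]
Gen 10 (s2): cancels prior s2^-1. Stack: []
Reduced word: (empty)

Answer: yes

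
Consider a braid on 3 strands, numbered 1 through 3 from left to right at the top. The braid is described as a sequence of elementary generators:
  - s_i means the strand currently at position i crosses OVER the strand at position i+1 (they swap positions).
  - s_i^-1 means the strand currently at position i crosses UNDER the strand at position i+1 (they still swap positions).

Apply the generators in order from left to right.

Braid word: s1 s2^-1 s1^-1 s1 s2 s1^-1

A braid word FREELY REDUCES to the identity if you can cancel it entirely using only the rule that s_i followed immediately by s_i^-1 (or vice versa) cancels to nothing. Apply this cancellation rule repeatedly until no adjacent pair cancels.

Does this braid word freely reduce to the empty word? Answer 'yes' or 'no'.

Answer: yes

Derivation:
Gen 1 (s1): push. Stack: [s1]
Gen 2 (s2^-1): push. Stack: [s1 s2^-1]
Gen 3 (s1^-1): push. Stack: [s1 s2^-1 s1^-1]
Gen 4 (s1): cancels prior s1^-1. Stack: [s1 s2^-1]
Gen 5 (s2): cancels prior s2^-1. Stack: [s1]
Gen 6 (s1^-1): cancels prior s1. Stack: []
Reduced word: (empty)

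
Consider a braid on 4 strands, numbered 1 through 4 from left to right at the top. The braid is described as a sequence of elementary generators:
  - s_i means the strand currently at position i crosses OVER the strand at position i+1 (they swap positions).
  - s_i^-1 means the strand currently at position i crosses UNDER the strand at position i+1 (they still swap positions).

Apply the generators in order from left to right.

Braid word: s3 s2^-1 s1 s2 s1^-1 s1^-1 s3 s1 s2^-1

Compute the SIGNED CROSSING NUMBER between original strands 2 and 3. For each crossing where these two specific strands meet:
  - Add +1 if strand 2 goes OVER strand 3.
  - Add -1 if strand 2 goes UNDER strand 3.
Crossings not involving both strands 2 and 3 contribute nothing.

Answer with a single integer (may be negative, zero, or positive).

Gen 1: crossing 3x4. Both 2&3? no. Sum: 0
Gen 2: crossing 2x4. Both 2&3? no. Sum: 0
Gen 3: crossing 1x4. Both 2&3? no. Sum: 0
Gen 4: crossing 1x2. Both 2&3? no. Sum: 0
Gen 5: crossing 4x2. Both 2&3? no. Sum: 0
Gen 6: crossing 2x4. Both 2&3? no. Sum: 0
Gen 7: crossing 1x3. Both 2&3? no. Sum: 0
Gen 8: crossing 4x2. Both 2&3? no. Sum: 0
Gen 9: crossing 4x3. Both 2&3? no. Sum: 0

Answer: 0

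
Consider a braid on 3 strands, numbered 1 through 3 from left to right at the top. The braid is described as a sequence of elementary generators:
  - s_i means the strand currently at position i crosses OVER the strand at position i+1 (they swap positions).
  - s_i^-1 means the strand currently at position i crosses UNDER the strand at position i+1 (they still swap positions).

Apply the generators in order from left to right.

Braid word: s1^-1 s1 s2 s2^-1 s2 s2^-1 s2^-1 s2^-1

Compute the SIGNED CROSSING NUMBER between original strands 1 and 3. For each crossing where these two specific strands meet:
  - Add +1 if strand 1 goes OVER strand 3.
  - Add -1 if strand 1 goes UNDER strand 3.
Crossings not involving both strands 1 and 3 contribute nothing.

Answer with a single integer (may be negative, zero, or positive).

Answer: 0

Derivation:
Gen 1: crossing 1x2. Both 1&3? no. Sum: 0
Gen 2: crossing 2x1. Both 1&3? no. Sum: 0
Gen 3: crossing 2x3. Both 1&3? no. Sum: 0
Gen 4: crossing 3x2. Both 1&3? no. Sum: 0
Gen 5: crossing 2x3. Both 1&3? no. Sum: 0
Gen 6: crossing 3x2. Both 1&3? no. Sum: 0
Gen 7: crossing 2x3. Both 1&3? no. Sum: 0
Gen 8: crossing 3x2. Both 1&3? no. Sum: 0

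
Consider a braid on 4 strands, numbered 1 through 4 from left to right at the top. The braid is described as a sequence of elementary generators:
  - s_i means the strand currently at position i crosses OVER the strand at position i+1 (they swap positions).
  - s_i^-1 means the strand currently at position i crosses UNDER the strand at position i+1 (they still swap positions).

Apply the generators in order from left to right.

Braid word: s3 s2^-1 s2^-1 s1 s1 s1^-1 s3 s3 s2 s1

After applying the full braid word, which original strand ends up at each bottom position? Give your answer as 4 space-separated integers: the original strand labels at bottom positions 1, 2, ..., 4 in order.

Answer: 4 2 1 3

Derivation:
Gen 1 (s3): strand 3 crosses over strand 4. Perm now: [1 2 4 3]
Gen 2 (s2^-1): strand 2 crosses under strand 4. Perm now: [1 4 2 3]
Gen 3 (s2^-1): strand 4 crosses under strand 2. Perm now: [1 2 4 3]
Gen 4 (s1): strand 1 crosses over strand 2. Perm now: [2 1 4 3]
Gen 5 (s1): strand 2 crosses over strand 1. Perm now: [1 2 4 3]
Gen 6 (s1^-1): strand 1 crosses under strand 2. Perm now: [2 1 4 3]
Gen 7 (s3): strand 4 crosses over strand 3. Perm now: [2 1 3 4]
Gen 8 (s3): strand 3 crosses over strand 4. Perm now: [2 1 4 3]
Gen 9 (s2): strand 1 crosses over strand 4. Perm now: [2 4 1 3]
Gen 10 (s1): strand 2 crosses over strand 4. Perm now: [4 2 1 3]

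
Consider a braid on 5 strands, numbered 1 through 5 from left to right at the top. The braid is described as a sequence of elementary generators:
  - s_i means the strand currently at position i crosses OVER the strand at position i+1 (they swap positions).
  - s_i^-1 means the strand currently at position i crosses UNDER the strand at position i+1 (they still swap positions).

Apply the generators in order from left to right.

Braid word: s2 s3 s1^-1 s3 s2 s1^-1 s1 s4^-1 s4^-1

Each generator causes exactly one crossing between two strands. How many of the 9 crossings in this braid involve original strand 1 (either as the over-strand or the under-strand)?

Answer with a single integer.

Gen 1: crossing 2x3. Involves strand 1? no. Count so far: 0
Gen 2: crossing 2x4. Involves strand 1? no. Count so far: 0
Gen 3: crossing 1x3. Involves strand 1? yes. Count so far: 1
Gen 4: crossing 4x2. Involves strand 1? no. Count so far: 1
Gen 5: crossing 1x2. Involves strand 1? yes. Count so far: 2
Gen 6: crossing 3x2. Involves strand 1? no. Count so far: 2
Gen 7: crossing 2x3. Involves strand 1? no. Count so far: 2
Gen 8: crossing 4x5. Involves strand 1? no. Count so far: 2
Gen 9: crossing 5x4. Involves strand 1? no. Count so far: 2

Answer: 2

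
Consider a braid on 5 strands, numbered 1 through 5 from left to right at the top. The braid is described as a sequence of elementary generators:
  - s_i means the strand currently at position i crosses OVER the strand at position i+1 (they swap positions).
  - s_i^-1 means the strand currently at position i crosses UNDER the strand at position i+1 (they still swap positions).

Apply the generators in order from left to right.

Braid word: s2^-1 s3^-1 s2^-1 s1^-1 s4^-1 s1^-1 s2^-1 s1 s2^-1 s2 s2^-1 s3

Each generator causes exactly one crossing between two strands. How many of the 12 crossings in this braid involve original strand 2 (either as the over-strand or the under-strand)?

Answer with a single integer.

Gen 1: crossing 2x3. Involves strand 2? yes. Count so far: 1
Gen 2: crossing 2x4. Involves strand 2? yes. Count so far: 2
Gen 3: crossing 3x4. Involves strand 2? no. Count so far: 2
Gen 4: crossing 1x4. Involves strand 2? no. Count so far: 2
Gen 5: crossing 2x5. Involves strand 2? yes. Count so far: 3
Gen 6: crossing 4x1. Involves strand 2? no. Count so far: 3
Gen 7: crossing 4x3. Involves strand 2? no. Count so far: 3
Gen 8: crossing 1x3. Involves strand 2? no. Count so far: 3
Gen 9: crossing 1x4. Involves strand 2? no. Count so far: 3
Gen 10: crossing 4x1. Involves strand 2? no. Count so far: 3
Gen 11: crossing 1x4. Involves strand 2? no. Count so far: 3
Gen 12: crossing 1x5. Involves strand 2? no. Count so far: 3

Answer: 3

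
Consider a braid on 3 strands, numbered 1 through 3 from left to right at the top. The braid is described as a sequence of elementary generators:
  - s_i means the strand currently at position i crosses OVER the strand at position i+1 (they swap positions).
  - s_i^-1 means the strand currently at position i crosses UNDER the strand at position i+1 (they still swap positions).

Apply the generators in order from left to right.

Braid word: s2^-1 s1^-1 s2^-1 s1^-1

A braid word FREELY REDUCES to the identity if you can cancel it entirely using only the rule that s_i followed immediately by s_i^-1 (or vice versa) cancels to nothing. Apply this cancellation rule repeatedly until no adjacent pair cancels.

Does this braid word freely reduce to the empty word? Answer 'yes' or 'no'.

Gen 1 (s2^-1): push. Stack: [s2^-1]
Gen 2 (s1^-1): push. Stack: [s2^-1 s1^-1]
Gen 3 (s2^-1): push. Stack: [s2^-1 s1^-1 s2^-1]
Gen 4 (s1^-1): push. Stack: [s2^-1 s1^-1 s2^-1 s1^-1]
Reduced word: s2^-1 s1^-1 s2^-1 s1^-1

Answer: no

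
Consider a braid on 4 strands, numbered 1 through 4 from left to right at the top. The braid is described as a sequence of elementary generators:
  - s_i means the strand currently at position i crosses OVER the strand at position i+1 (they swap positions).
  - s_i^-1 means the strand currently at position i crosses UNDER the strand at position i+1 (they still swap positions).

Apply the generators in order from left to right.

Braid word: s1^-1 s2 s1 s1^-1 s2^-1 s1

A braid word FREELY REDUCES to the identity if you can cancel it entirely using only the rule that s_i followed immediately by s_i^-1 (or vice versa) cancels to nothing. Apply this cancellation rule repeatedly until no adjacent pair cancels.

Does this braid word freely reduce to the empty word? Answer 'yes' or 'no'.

Gen 1 (s1^-1): push. Stack: [s1^-1]
Gen 2 (s2): push. Stack: [s1^-1 s2]
Gen 3 (s1): push. Stack: [s1^-1 s2 s1]
Gen 4 (s1^-1): cancels prior s1. Stack: [s1^-1 s2]
Gen 5 (s2^-1): cancels prior s2. Stack: [s1^-1]
Gen 6 (s1): cancels prior s1^-1. Stack: []
Reduced word: (empty)

Answer: yes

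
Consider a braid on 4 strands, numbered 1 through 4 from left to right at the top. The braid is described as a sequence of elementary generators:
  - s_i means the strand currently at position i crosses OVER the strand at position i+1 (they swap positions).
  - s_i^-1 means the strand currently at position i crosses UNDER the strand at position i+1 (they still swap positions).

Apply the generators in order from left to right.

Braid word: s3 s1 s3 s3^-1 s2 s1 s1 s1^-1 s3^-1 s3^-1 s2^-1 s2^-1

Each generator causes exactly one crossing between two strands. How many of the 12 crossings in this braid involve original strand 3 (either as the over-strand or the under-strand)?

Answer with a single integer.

Answer: 5

Derivation:
Gen 1: crossing 3x4. Involves strand 3? yes. Count so far: 1
Gen 2: crossing 1x2. Involves strand 3? no. Count so far: 1
Gen 3: crossing 4x3. Involves strand 3? yes. Count so far: 2
Gen 4: crossing 3x4. Involves strand 3? yes. Count so far: 3
Gen 5: crossing 1x4. Involves strand 3? no. Count so far: 3
Gen 6: crossing 2x4. Involves strand 3? no. Count so far: 3
Gen 7: crossing 4x2. Involves strand 3? no. Count so far: 3
Gen 8: crossing 2x4. Involves strand 3? no. Count so far: 3
Gen 9: crossing 1x3. Involves strand 3? yes. Count so far: 4
Gen 10: crossing 3x1. Involves strand 3? yes. Count so far: 5
Gen 11: crossing 2x1. Involves strand 3? no. Count so far: 5
Gen 12: crossing 1x2. Involves strand 3? no. Count so far: 5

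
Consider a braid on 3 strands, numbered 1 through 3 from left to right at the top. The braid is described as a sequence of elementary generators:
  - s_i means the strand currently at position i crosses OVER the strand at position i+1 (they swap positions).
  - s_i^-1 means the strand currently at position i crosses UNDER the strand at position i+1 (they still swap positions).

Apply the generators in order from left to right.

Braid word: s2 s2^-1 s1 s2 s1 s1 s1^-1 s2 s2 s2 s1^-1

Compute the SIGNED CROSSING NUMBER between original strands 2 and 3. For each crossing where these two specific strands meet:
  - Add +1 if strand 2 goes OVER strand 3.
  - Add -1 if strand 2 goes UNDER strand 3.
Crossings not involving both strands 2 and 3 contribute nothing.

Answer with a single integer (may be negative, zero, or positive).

Gen 1: 2 over 3. Both 2&3? yes. Contrib: +1. Sum: 1
Gen 2: 3 under 2. Both 2&3? yes. Contrib: +1. Sum: 2
Gen 3: crossing 1x2. Both 2&3? no. Sum: 2
Gen 4: crossing 1x3. Both 2&3? no. Sum: 2
Gen 5: 2 over 3. Both 2&3? yes. Contrib: +1. Sum: 3
Gen 6: 3 over 2. Both 2&3? yes. Contrib: -1. Sum: 2
Gen 7: 2 under 3. Both 2&3? yes. Contrib: -1. Sum: 1
Gen 8: crossing 2x1. Both 2&3? no. Sum: 1
Gen 9: crossing 1x2. Both 2&3? no. Sum: 1
Gen 10: crossing 2x1. Both 2&3? no. Sum: 1
Gen 11: crossing 3x1. Both 2&3? no. Sum: 1

Answer: 1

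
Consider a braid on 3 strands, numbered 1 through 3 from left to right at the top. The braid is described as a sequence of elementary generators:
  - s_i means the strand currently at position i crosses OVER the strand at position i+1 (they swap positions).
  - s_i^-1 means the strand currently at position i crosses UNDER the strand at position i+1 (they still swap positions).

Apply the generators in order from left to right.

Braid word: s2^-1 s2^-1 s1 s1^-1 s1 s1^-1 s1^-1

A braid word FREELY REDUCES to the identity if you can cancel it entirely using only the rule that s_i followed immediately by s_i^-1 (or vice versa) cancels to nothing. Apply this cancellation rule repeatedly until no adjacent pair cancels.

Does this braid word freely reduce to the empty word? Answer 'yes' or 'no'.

Gen 1 (s2^-1): push. Stack: [s2^-1]
Gen 2 (s2^-1): push. Stack: [s2^-1 s2^-1]
Gen 3 (s1): push. Stack: [s2^-1 s2^-1 s1]
Gen 4 (s1^-1): cancels prior s1. Stack: [s2^-1 s2^-1]
Gen 5 (s1): push. Stack: [s2^-1 s2^-1 s1]
Gen 6 (s1^-1): cancels prior s1. Stack: [s2^-1 s2^-1]
Gen 7 (s1^-1): push. Stack: [s2^-1 s2^-1 s1^-1]
Reduced word: s2^-1 s2^-1 s1^-1

Answer: no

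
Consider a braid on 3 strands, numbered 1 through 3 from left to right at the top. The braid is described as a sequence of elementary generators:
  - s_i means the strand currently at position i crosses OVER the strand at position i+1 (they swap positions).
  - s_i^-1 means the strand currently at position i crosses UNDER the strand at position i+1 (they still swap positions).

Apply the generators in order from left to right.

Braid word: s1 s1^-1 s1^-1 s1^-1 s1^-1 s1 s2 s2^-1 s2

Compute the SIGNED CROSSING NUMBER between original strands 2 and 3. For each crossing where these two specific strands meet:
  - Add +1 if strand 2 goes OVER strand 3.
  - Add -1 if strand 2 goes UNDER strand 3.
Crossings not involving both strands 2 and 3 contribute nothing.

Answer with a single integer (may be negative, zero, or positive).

Gen 1: crossing 1x2. Both 2&3? no. Sum: 0
Gen 2: crossing 2x1. Both 2&3? no. Sum: 0
Gen 3: crossing 1x2. Both 2&3? no. Sum: 0
Gen 4: crossing 2x1. Both 2&3? no. Sum: 0
Gen 5: crossing 1x2. Both 2&3? no. Sum: 0
Gen 6: crossing 2x1. Both 2&3? no. Sum: 0
Gen 7: 2 over 3. Both 2&3? yes. Contrib: +1. Sum: 1
Gen 8: 3 under 2. Both 2&3? yes. Contrib: +1. Sum: 2
Gen 9: 2 over 3. Both 2&3? yes. Contrib: +1. Sum: 3

Answer: 3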